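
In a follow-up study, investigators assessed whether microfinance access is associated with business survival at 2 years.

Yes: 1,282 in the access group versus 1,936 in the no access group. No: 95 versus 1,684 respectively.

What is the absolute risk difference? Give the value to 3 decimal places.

0.396

From the description: a = 1282, b = 95, c = 1936, d = 1684.
Risk in exposed = 1282/1377 = 0.931009; risk in unexposed = 1936/3620 = 0.534807.
Risk difference = 0.931009 − 0.534807 = 0.396203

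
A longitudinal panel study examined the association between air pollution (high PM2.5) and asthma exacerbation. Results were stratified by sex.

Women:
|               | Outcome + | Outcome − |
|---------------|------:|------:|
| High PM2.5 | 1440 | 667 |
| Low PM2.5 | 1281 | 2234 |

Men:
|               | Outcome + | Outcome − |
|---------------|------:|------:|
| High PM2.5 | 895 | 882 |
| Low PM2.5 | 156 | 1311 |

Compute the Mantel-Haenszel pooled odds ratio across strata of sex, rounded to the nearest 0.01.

OR_MH = Σ(aᵢdᵢ/nᵢ) / Σ(bᵢcᵢ/nᵢ), where nᵢ is the stratum total.
Stratum 1 (Women): n = 5622; a·d/n = 1440·2234/5622 = 572.2092; b·c/n = 667·1281/5622 = 151.9792
Stratum 2 (Men): n = 3244; a·d/n = 895·1311/3244 = 361.6970; b·c/n = 882·156/3244 = 42.4143
OR_MH = (572.2092 + 361.6970) / (151.9792 + 42.4143) = 933.9062 / 194.3935 = 4.80420

4.80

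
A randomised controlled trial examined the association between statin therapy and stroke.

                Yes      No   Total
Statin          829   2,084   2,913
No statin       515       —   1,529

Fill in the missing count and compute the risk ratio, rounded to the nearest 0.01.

0.84

The missing cell is in the unexposed row: 1529 − 515 = 1014.
So a = 829, b = 2084, c = 515, d = 1014.
RR = [a/(a+b)] / [c/(c+d)] = (829/2913) / (515/1529) = 0.28459/0.33682 = 0.84492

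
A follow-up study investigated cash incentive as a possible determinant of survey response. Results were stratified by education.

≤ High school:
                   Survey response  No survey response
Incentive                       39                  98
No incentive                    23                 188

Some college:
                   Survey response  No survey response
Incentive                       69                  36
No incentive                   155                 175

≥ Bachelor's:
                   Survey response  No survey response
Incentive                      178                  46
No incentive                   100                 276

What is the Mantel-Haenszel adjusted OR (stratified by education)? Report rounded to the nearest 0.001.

4.846

OR_MH = Σ(aᵢdᵢ/nᵢ) / Σ(bᵢcᵢ/nᵢ), where nᵢ is the stratum total.
Stratum 1 (≤ High school): n = 348; a·d/n = 39·188/348 = 21.0690; b·c/n = 98·23/348 = 6.4770
Stratum 2 (Some college): n = 435; a·d/n = 69·175/435 = 27.7586; b·c/n = 36·155/435 = 12.8276
Stratum 3 (≥ Bachelor's): n = 600; a·d/n = 178·276/600 = 81.8800; b·c/n = 46·100/600 = 7.6667
OR_MH = (21.0690 + 27.7586 + 81.8800) / (6.4770 + 12.8276 + 7.6667) = 130.7076 / 26.9713 = 4.84618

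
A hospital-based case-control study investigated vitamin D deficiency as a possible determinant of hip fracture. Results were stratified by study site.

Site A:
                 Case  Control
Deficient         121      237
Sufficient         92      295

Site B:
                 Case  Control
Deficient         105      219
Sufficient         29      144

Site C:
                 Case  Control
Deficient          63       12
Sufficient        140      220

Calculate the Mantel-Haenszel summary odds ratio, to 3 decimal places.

2.400

OR_MH = Σ(aᵢdᵢ/nᵢ) / Σ(bᵢcᵢ/nᵢ), where nᵢ is the stratum total.
Stratum 1 (Site A): n = 745; a·d/n = 121·295/745 = 47.9128; b·c/n = 237·92/745 = 29.2671
Stratum 2 (Site B): n = 497; a·d/n = 105·144/497 = 30.4225; b·c/n = 219·29/497 = 12.7787
Stratum 3 (Site C): n = 435; a·d/n = 63·220/435 = 31.8621; b·c/n = 12·140/435 = 3.8621
OR_MH = (47.9128 + 30.4225 + 31.8621) / (29.2671 + 12.7787 + 3.8621) = 110.1974 / 45.9079 = 2.40040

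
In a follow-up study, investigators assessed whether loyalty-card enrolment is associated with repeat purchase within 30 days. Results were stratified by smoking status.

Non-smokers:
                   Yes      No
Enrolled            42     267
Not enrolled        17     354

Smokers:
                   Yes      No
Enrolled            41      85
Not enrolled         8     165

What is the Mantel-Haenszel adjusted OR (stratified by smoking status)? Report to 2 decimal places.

OR_MH = Σ(aᵢdᵢ/nᵢ) / Σ(bᵢcᵢ/nᵢ), where nᵢ is the stratum total.
Stratum 1 (Non-smokers): n = 680; a·d/n = 42·354/680 = 21.8647; b·c/n = 267·17/680 = 6.6750
Stratum 2 (Smokers): n = 299; a·d/n = 41·165/299 = 22.6254; b·c/n = 85·8/299 = 2.2742
OR_MH = (21.8647 + 22.6254) / (6.6750 + 2.2742) = 44.4901 / 8.9492 = 4.97138

4.97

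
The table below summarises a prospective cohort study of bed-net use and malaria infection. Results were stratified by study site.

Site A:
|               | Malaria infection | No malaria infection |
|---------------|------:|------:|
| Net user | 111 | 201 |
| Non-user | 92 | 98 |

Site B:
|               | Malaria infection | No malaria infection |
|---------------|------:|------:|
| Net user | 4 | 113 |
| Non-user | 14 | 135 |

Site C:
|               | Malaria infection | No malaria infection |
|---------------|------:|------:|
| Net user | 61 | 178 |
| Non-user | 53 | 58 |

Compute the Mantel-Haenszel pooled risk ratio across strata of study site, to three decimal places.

0.639

RR_MH = Σ(aᵢ·n₀ᵢ/nᵢ) / Σ(cᵢ·n₁ᵢ/nᵢ), with n₁ᵢ = aᵢ+bᵢ (exposed), n₀ᵢ = cᵢ+dᵢ (unexposed), nᵢ = n₁ᵢ+n₀ᵢ.
Stratum 1 (Site A): n₁ = 312, n₀ = 190, n = 502; a·n₀/n = 111·190/502 = 42.0120; c·n₁/n = 92·312/502 = 57.1793
Stratum 2 (Site B): n₁ = 117, n₀ = 149, n = 266; a·n₀/n = 4·149/266 = 2.2406; c·n₁/n = 14·117/266 = 6.1579
Stratum 3 (Site C): n₁ = 239, n₀ = 111, n = 350; a·n₀/n = 61·111/350 = 19.3457; c·n₁/n = 53·239/350 = 36.1914
RR_MH = (42.0120 + 2.2406 + 19.3457) / (57.1793 + 6.1579 + 36.1914) = 63.5983 / 99.5286 = 0.63899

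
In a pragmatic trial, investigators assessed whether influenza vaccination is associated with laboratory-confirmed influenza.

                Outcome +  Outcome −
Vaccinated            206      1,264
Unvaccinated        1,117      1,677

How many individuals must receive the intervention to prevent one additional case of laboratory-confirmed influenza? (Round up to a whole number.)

Risk in treated group = 206/1470 = 0.14014; risk in control = 1117/2794 = 0.39979.
Absolute risk reduction = 0.39979 − 0.14014 = 0.25965
NNT = 1 / ARR = 1 / 0.25965 = 3.851 → round up → 4

4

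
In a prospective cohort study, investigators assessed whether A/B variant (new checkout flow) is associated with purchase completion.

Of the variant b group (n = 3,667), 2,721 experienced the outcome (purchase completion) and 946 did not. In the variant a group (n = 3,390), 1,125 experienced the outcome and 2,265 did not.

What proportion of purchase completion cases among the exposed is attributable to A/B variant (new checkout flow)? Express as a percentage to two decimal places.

From the description: a = 2721, b = 946, c = 1125, d = 2265.
Risk in exposed = 2721/3667 = 0.74202; risk in unexposed = 1125/3390 = 0.33186.
RR = 0.74202/0.33186 = 2.23596
AR% = (RR − 1)/RR × 100 = (2.23596 − 1)/2.23596 × 100 = 55.2766%

55.28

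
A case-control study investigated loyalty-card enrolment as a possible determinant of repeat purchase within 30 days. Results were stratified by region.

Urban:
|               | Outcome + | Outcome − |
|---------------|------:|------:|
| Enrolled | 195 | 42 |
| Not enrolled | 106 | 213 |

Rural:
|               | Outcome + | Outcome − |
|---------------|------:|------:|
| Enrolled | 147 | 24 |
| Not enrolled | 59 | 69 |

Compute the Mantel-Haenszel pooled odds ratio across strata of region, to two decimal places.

OR_MH = Σ(aᵢdᵢ/nᵢ) / Σ(bᵢcᵢ/nᵢ), where nᵢ is the stratum total.
Stratum 1 (Urban): n = 556; a·d/n = 195·213/556 = 74.7032; b·c/n = 42·106/556 = 8.0072
Stratum 2 (Rural): n = 299; a·d/n = 147·69/299 = 33.9231; b·c/n = 24·59/299 = 4.7358
OR_MH = (74.7032 + 33.9231) / (8.0072 + 4.7358) = 108.6263 / 12.7430 = 8.52440

8.52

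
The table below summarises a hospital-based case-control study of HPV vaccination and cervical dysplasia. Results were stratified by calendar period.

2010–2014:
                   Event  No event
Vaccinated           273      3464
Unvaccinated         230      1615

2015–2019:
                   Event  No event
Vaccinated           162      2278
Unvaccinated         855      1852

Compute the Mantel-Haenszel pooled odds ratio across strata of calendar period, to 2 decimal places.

OR_MH = Σ(aᵢdᵢ/nᵢ) / Σ(bᵢcᵢ/nᵢ), where nᵢ is the stratum total.
Stratum 1 (2010–2014): n = 5582; a·d/n = 273·1615/5582 = 78.9851; b·c/n = 3464·230/5582 = 142.7302
Stratum 2 (2015–2019): n = 5147; a·d/n = 162·1852/5147 = 58.2910; b·c/n = 2278·855/5147 = 378.4127
OR_MH = (78.9851 + 58.2910) / (142.7302 + 378.4127) = 137.2762 / 521.1429 = 0.26341

0.26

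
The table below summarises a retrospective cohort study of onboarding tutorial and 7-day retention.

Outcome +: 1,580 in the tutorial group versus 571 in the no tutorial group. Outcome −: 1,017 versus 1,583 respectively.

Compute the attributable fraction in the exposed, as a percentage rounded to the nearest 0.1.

From the description: a = 1580, b = 1017, c = 571, d = 1583.
Risk in exposed = 1580/2597 = 0.60839; risk in unexposed = 571/2154 = 0.26509.
RR = 0.60839/0.26509 = 2.29506
AR% = (RR − 1)/RR × 100 = (2.29506 − 1)/2.29506 × 100 = 56.4282%

56.4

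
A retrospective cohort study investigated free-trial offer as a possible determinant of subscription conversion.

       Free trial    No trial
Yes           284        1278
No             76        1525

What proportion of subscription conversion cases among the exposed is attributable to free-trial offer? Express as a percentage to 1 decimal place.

42.2

Reading the table with exposure as columns: a = 284 (Free trial, case), b = 76 (Free trial, non-case), c = 1278 (No trial, case), d = 1525.
Risk in exposed = 284/360 = 0.78889; risk in unexposed = 1278/2803 = 0.45594.
RR = 0.78889/0.45594 = 1.73025
AR% = (RR − 1)/RR × 100 = (1.73025 − 1)/1.73025 × 100 = 42.2048%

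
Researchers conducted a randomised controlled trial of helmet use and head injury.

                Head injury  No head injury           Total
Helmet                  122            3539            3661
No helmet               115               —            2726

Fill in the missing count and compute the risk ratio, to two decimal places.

The missing cell is in the unexposed row: 2726 − 115 = 2611.
So a = 122, b = 3539, c = 115, d = 2611.
RR = [a/(a+b)] / [c/(c+d)] = (122/3661) / (115/2726) = 0.03332/0.04219 = 0.78993

0.79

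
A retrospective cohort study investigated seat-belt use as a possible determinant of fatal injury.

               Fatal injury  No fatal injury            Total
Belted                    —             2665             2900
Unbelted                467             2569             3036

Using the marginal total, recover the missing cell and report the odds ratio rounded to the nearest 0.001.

0.485

The missing cell is in the exposed row: 2900 − 2665 = 235.
So a = 235, b = 2665, c = 467, d = 2569.
OR = (a·d)/(b·c) = (235 × 2569) / (2665 × 467) = 603715 / 1244555 = 0.48509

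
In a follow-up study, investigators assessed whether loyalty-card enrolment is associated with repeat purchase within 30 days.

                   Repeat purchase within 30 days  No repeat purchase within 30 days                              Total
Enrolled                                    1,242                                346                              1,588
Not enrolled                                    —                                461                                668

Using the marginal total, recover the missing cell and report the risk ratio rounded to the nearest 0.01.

The missing cell is in the unexposed row: 668 − 461 = 207.
So a = 1242, b = 346, c = 207, d = 461.
RR = [a/(a+b)] / [c/(c+d)] = (1242/1588) / (207/668) = 0.78212/0.30988 = 2.52393

2.52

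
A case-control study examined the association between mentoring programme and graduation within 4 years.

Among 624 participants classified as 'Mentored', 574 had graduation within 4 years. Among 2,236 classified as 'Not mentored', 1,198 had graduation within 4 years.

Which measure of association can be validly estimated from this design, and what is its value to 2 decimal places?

From the description: a = 574, b = 50, c = 1198, d = 1038.
This is a case-control study: participants were sampled on outcome status, so risks in the source population cannot be estimated directly — relative risk is not valid here. The odds ratio is the appropriate measure.
OR = (a·d)/(b·c) = (574 × 1038) / (50 × 1198) = 595812 / 59900 = 9.94678

9.95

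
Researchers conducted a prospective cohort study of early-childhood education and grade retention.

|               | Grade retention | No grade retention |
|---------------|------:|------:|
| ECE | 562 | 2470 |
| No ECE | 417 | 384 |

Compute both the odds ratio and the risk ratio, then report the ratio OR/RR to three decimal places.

Cells: a = 562, b = 2470, c = 417, d = 384.
OR = (562·384)/(2470·417) = 215808/1029990 = 0.20952
Risk in exposed = 562/3032 = 0.18536; risk in unexposed = 417/801 = 0.52060; RR = 0.35604
OR/RR = 0.20952 / 0.35604 = 0.58848
The outcome is not rare, so the OR lies further from 1 than the RR.

0.588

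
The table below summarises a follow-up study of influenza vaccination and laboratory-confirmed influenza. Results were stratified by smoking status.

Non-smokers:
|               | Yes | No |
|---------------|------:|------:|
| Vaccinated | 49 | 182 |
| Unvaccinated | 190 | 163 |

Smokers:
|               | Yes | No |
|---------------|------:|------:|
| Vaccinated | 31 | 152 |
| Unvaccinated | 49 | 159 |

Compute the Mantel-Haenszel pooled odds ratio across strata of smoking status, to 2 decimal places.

0.34

OR_MH = Σ(aᵢdᵢ/nᵢ) / Σ(bᵢcᵢ/nᵢ), where nᵢ is the stratum total.
Stratum 1 (Non-smokers): n = 584; a·d/n = 49·163/584 = 13.6764; b·c/n = 182·190/584 = 59.2123
Stratum 2 (Smokers): n = 391; a·d/n = 31·159/391 = 12.6061; b·c/n = 152·49/391 = 19.0486
OR_MH = (13.6764 + 12.6061) / (59.2123 + 19.0486) = 26.2825 / 78.2609 = 0.33583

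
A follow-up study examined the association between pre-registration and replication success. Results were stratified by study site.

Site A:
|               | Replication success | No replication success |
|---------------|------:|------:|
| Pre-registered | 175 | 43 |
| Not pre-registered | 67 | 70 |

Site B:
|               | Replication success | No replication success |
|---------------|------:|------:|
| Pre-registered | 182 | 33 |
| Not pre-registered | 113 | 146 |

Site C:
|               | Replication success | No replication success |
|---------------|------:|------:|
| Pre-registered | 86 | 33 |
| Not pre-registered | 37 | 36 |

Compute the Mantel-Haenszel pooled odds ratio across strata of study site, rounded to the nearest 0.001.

OR_MH = Σ(aᵢdᵢ/nᵢ) / Σ(bᵢcᵢ/nᵢ), where nᵢ is the stratum total.
Stratum 1 (Site A): n = 355; a·d/n = 175·70/355 = 34.5070; b·c/n = 43·67/355 = 8.1155
Stratum 2 (Site B): n = 474; a·d/n = 182·146/474 = 56.0591; b·c/n = 33·113/474 = 7.8671
Stratum 3 (Site C): n = 192; a·d/n = 86·36/192 = 16.1250; b·c/n = 33·37/192 = 6.3594
OR_MH = (34.5070 + 56.0591 + 16.1250) / (8.1155 + 7.8671 + 6.3594) = 106.6911 / 22.3420 = 4.77537

4.775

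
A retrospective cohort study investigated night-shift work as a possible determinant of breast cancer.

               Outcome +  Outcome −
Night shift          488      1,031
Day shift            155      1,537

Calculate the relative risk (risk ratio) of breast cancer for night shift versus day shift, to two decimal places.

3.51

Cells: a = 488, b = 1031, c = 155, d = 1537.
Risk in exposed = 488/1519 = 0.32126; risk in unexposed = 155/1692 = 0.09161.
RR = 0.32126 / 0.09161 = 3.50696
The risk among the exposed is 3.51 times that among the unexposed.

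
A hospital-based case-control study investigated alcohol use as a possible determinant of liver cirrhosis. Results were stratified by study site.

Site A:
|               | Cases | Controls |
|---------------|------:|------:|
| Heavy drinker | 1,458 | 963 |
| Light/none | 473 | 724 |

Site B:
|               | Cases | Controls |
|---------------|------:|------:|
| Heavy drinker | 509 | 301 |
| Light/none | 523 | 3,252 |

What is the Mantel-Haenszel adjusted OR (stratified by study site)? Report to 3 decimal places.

4.074

OR_MH = Σ(aᵢdᵢ/nᵢ) / Σ(bᵢcᵢ/nᵢ), where nᵢ is the stratum total.
Stratum 1 (Site A): n = 3618; a·d/n = 1458·724/3618 = 291.7612; b·c/n = 963·473/3618 = 125.8980
Stratum 2 (Site B): n = 4585; a·d/n = 509·3252/4585 = 361.0181; b·c/n = 301·523/4585 = 34.3344
OR_MH = (291.7612 + 361.0181) / (125.8980 + 34.3344) = 652.7793 / 160.2324 = 4.07395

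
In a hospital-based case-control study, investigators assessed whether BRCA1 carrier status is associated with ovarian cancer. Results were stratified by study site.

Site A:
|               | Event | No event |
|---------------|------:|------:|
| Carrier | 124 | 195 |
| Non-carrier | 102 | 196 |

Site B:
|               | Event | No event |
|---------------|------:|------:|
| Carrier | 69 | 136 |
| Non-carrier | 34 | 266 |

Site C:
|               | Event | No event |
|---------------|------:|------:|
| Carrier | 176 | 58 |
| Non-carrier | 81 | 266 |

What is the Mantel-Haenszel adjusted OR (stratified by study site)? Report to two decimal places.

OR_MH = Σ(aᵢdᵢ/nᵢ) / Σ(bᵢcᵢ/nᵢ), where nᵢ is the stratum total.
Stratum 1 (Site A): n = 617; a·d/n = 124·196/617 = 39.3906; b·c/n = 195·102/617 = 32.2366
Stratum 2 (Site B): n = 505; a·d/n = 69·266/505 = 36.3446; b·c/n = 136·34/505 = 9.1564
Stratum 3 (Site C): n = 581; a·d/n = 176·266/581 = 80.5783; b·c/n = 58·81/581 = 8.0861
OR_MH = (39.3906 + 36.3446 + 80.5783) / (32.2366 + 9.1564 + 8.0861) = 156.3135 / 49.4791 = 3.15918

3.16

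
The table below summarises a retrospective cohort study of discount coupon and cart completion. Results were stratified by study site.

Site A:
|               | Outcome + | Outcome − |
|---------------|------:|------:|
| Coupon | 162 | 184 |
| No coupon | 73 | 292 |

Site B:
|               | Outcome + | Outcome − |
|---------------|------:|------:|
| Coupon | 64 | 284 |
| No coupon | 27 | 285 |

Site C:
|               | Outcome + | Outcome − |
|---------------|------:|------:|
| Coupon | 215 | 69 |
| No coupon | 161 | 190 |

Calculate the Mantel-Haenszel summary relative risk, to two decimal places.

RR_MH = Σ(aᵢ·n₀ᵢ/nᵢ) / Σ(cᵢ·n₁ᵢ/nᵢ), with n₁ᵢ = aᵢ+bᵢ (exposed), n₀ᵢ = cᵢ+dᵢ (unexposed), nᵢ = n₁ᵢ+n₀ᵢ.
Stratum 1 (Site A): n₁ = 346, n₀ = 365, n = 711; a·n₀/n = 162·365/711 = 83.1646; c·n₁/n = 73·346/711 = 35.5246
Stratum 2 (Site B): n₁ = 348, n₀ = 312, n = 660; a·n₀/n = 64·312/660 = 30.2545; c·n₁/n = 27·348/660 = 14.2364
Stratum 3 (Site C): n₁ = 284, n₀ = 351, n = 635; a·n₀/n = 215·351/635 = 118.8425; c·n₁/n = 161·284/635 = 72.0063
RR_MH = (83.1646 + 30.2545 + 118.8425) / (35.5246 + 14.2364 + 72.0063) = 232.2616 / 121.7673 = 1.90742

1.91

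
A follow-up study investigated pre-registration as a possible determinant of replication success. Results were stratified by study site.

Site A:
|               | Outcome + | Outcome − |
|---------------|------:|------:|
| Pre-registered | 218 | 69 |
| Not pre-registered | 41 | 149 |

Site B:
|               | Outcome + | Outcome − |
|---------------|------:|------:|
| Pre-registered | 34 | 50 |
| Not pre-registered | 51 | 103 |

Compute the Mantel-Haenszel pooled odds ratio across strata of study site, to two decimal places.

4.98

OR_MH = Σ(aᵢdᵢ/nᵢ) / Σ(bᵢcᵢ/nᵢ), where nᵢ is the stratum total.
Stratum 1 (Site A): n = 477; a·d/n = 218·149/477 = 68.0964; b·c/n = 69·41/477 = 5.9308
Stratum 2 (Site B): n = 238; a·d/n = 34·103/238 = 14.7143; b·c/n = 50·51/238 = 10.7143
OR_MH = (68.0964 + 14.7143) / (5.9308 + 10.7143) = 82.8107 / 16.6451 = 4.97508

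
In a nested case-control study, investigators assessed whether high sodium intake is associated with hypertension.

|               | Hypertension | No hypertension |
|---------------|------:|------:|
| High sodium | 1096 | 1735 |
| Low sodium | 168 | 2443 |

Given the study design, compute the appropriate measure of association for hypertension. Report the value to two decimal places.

9.19

Cells: a = 1096, b = 1735, c = 168, d = 2443.
This is a nested case-control study: participants were sampled on outcome status, so risks in the source population cannot be estimated directly — relative risk is not valid here. The odds ratio is the appropriate measure.
OR = (a·d)/(b·c) = (1096 × 2443) / (1735 × 168) = 2677528 / 291480 = 9.18598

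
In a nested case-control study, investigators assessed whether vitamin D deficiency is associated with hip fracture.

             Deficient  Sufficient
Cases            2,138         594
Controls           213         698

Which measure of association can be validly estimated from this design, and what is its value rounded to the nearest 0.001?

Reading the table with exposure as columns: a = 2138 (Deficient, case), b = 213 (Deficient, non-case), c = 594 (Sufficient, case), d = 698.
This is a nested case-control study: participants were sampled on outcome status, so risks in the source population cannot be estimated directly — relative risk is not valid here. The odds ratio is the appropriate measure.
OR = (a·d)/(b·c) = (2138 × 698) / (213 × 594) = 1492324 / 126522 = 11.79498

11.795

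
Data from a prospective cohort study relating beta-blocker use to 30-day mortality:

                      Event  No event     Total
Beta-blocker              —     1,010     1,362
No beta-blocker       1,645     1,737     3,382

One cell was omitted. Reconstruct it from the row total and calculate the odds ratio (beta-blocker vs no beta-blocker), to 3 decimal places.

0.368

The missing cell is in the exposed row: 1362 − 1010 = 352.
So a = 352, b = 1010, c = 1645, d = 1737.
OR = (a·d)/(b·c) = (352 × 1737) / (1010 × 1645) = 611424 / 1661450 = 0.36801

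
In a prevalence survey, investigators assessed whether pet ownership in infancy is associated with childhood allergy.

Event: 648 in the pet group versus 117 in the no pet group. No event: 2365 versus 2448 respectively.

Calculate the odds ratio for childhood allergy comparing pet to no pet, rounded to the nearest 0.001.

From the description: a = 648, b = 2365, c = 117, d = 2448.
OR = (a·d)/(b·c) = (648 × 2448) / (2365 × 117) = 1586304 / 276705 = 5.73283
The odds of childhood allergy are about 5.73 times as high in the pet group.

5.733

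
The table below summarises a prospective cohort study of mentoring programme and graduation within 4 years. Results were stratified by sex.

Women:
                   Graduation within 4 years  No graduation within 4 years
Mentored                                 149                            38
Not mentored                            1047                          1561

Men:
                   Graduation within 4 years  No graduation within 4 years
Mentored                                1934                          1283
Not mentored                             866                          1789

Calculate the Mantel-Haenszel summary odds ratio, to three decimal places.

3.305

OR_MH = Σ(aᵢdᵢ/nᵢ) / Σ(bᵢcᵢ/nᵢ), where nᵢ is the stratum total.
Stratum 1 (Women): n = 2795; a·d/n = 149·1561/2795 = 83.2161; b·c/n = 38·1047/2795 = 14.2347
Stratum 2 (Men): n = 5872; a·d/n = 1934·1789/5872 = 589.2245; b·c/n = 1283·866/5872 = 189.2163
OR_MH = (83.2161 + 589.2245) / (14.2347 + 189.2163) = 672.4406 / 203.4510 = 3.30517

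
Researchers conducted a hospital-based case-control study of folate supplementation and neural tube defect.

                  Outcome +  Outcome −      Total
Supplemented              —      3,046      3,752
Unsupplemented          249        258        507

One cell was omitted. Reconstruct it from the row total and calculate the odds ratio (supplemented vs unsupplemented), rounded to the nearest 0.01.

0.24

The missing cell is in the exposed row: 3752 − 3046 = 706.
So a = 706, b = 3046, c = 249, d = 258.
OR = (a·d)/(b·c) = (706 × 258) / (3046 × 249) = 182148 / 758454 = 0.24016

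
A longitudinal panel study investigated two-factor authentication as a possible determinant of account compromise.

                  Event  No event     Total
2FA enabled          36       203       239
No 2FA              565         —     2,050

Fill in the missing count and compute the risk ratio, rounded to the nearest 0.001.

The missing cell is in the unexposed row: 2050 − 565 = 1485.
So a = 36, b = 203, c = 565, d = 1485.
RR = [a/(a+b)] / [c/(c+d)] = (36/239) / (565/2050) = 0.15063/0.27561 = 0.54652

0.547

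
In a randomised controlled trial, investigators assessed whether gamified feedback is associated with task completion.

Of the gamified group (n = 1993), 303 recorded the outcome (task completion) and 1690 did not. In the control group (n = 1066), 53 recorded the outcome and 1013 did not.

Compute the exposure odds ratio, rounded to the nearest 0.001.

From the description: a = 303, b = 1690, c = 53, d = 1013.
OR = (a·d)/(b·c) = (303 × 1013) / (1690 × 53) = 306939 / 89570 = 3.42681
The odds of task completion are about 3.43 times as high in the gamified group.

3.427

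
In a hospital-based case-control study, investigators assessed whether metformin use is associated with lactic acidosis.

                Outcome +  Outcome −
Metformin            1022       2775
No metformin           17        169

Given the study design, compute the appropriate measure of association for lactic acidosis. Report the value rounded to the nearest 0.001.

Cells: a = 1022, b = 2775, c = 17, d = 169.
This is a hospital-based case-control study: participants were sampled on outcome status, so risks in the source population cannot be estimated directly — relative risk is not valid here. The odds ratio is the appropriate measure.
OR = (a·d)/(b·c) = (1022 × 169) / (2775 × 17) = 172718 / 47175 = 3.66122

3.661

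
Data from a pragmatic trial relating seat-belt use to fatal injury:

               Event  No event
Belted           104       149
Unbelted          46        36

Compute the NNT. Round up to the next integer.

7

Risk in treated group = 104/253 = 0.41107; risk in control = 46/82 = 0.56098.
Absolute risk reduction = 0.56098 − 0.41107 = 0.14991
NNT = 1 / ARR = 1 / 0.14991 = 6.671 → round up → 7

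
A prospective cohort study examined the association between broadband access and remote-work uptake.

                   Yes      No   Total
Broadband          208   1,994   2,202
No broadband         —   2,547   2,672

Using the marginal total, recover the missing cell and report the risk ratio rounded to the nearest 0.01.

2.02

The missing cell is in the unexposed row: 2672 − 2547 = 125.
So a = 208, b = 1994, c = 125, d = 2547.
RR = [a/(a+b)] / [c/(c+d)] = (208/2202) / (125/2672) = 0.09446/0.04678 = 2.01917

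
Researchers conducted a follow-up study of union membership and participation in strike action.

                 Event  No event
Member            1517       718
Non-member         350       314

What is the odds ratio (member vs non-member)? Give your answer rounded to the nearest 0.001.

1.895

Cells: a = 1517, b = 718, c = 350, d = 314.
OR = (a·d)/(b·c) = (1517 × 314) / (718 × 350) = 476338 / 251300 = 1.89550
The odds of participation in strike action are about 1.90 times as high in the member group.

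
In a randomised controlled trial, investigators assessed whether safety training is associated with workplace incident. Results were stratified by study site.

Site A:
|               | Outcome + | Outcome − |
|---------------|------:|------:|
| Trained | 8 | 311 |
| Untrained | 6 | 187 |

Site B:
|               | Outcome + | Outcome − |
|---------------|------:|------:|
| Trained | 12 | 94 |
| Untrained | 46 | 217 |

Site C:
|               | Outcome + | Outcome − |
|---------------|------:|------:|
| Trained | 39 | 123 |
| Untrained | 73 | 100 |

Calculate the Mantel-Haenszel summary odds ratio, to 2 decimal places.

0.51

OR_MH = Σ(aᵢdᵢ/nᵢ) / Σ(bᵢcᵢ/nᵢ), where nᵢ is the stratum total.
Stratum 1 (Site A): n = 512; a·d/n = 8·187/512 = 2.9219; b·c/n = 311·6/512 = 3.6445
Stratum 2 (Site B): n = 369; a·d/n = 12·217/369 = 7.0569; b·c/n = 94·46/369 = 11.7182
Stratum 3 (Site C): n = 335; a·d/n = 39·100/335 = 11.6418; b·c/n = 123·73/335 = 26.8030
OR_MH = (2.9219 + 7.0569 + 11.6418) / (3.6445 + 11.7182 + 26.8030) = 21.6206 / 42.1657 = 0.51275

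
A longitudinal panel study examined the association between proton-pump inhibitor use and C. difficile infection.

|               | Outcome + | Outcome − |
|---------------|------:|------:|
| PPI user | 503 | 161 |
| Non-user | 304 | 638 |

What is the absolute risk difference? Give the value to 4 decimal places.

Cells: a = 503, b = 161, c = 304, d = 638.
Risk in exposed = 503/664 = 0.757530; risk in unexposed = 304/942 = 0.322718.
Risk difference = 0.757530 − 0.322718 = 0.434812

0.4348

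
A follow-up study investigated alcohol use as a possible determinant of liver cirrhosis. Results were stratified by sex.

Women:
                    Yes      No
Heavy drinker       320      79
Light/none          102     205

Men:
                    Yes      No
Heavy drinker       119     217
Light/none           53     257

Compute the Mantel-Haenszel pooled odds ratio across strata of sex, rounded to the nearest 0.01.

4.80

OR_MH = Σ(aᵢdᵢ/nᵢ) / Σ(bᵢcᵢ/nᵢ), where nᵢ is the stratum total.
Stratum 1 (Women): n = 706; a·d/n = 320·205/706 = 92.9178; b·c/n = 79·102/706 = 11.4136
Stratum 2 (Men): n = 646; a·d/n = 119·257/646 = 47.3421; b·c/n = 217·53/646 = 17.8034
OR_MH = (92.9178 + 47.3421) / (11.4136 + 17.8034) = 140.2600 / 29.2170 = 4.80063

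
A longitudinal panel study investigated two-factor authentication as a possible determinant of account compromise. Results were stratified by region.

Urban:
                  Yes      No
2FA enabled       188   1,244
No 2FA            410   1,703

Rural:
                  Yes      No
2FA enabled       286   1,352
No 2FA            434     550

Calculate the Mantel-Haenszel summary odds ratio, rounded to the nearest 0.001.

0.409

OR_MH = Σ(aᵢdᵢ/nᵢ) / Σ(bᵢcᵢ/nᵢ), where nᵢ is the stratum total.
Stratum 1 (Urban): n = 3545; a·d/n = 188·1703/3545 = 90.3142; b·c/n = 1244·410/3545 = 143.8759
Stratum 2 (Rural): n = 2622; a·d/n = 286·550/2622 = 59.9924; b·c/n = 1352·434/2622 = 223.7864
OR_MH = (90.3142 + 59.9924) / (143.8759 + 223.7864) = 150.3066 / 367.6623 = 0.40882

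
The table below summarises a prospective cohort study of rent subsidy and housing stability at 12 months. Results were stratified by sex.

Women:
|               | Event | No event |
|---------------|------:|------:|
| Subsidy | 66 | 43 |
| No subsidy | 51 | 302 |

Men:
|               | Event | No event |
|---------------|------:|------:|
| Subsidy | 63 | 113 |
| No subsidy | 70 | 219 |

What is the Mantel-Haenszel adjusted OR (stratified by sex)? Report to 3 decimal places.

3.347

OR_MH = Σ(aᵢdᵢ/nᵢ) / Σ(bᵢcᵢ/nᵢ), where nᵢ is the stratum total.
Stratum 1 (Women): n = 462; a·d/n = 66·302/462 = 43.1429; b·c/n = 43·51/462 = 4.7468
Stratum 2 (Men): n = 465; a·d/n = 63·219/465 = 29.6710; b·c/n = 113·70/465 = 17.0108
OR_MH = (43.1429 + 29.6710) / (4.7468 + 17.0108) = 72.8138 / 21.7575 = 3.34661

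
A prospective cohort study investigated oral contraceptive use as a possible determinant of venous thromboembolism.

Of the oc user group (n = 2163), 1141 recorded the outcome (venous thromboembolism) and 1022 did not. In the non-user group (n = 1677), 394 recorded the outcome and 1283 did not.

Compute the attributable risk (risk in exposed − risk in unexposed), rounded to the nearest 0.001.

0.293

From the description: a = 1141, b = 1022, c = 394, d = 1283.
Risk in exposed = 1141/2163 = 0.527508; risk in unexposed = 394/1677 = 0.234943.
Risk difference = 0.527508 − 0.234943 = 0.292565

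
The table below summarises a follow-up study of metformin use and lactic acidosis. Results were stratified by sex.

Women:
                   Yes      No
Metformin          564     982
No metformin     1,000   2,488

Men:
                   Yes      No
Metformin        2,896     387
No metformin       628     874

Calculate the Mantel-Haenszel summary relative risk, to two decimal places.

RR_MH = Σ(aᵢ·n₀ᵢ/nᵢ) / Σ(cᵢ·n₁ᵢ/nᵢ), with n₁ᵢ = aᵢ+bᵢ (exposed), n₀ᵢ = cᵢ+dᵢ (unexposed), nᵢ = n₁ᵢ+n₀ᵢ.
Stratum 1 (Women): n₁ = 1546, n₀ = 3488, n = 5034; a·n₀/n = 564·3488/5034 = 390.7890; c·n₁/n = 1000·1546/5034 = 307.1116
Stratum 2 (Men): n₁ = 3283, n₀ = 1502, n = 4785; a·n₀/n = 2896·1502/4785 = 909.0474; c·n₁/n = 628·3283/4785 = 430.8723
RR_MH = (390.7890 + 909.0474) / (307.1116 + 430.8723) = 1299.8365 / 737.9840 = 1.76133

1.76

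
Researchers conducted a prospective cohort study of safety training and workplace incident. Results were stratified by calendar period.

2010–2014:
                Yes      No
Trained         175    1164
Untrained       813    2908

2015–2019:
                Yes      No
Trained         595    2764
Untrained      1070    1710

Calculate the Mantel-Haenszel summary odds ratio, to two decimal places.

OR_MH = Σ(aᵢdᵢ/nᵢ) / Σ(bᵢcᵢ/nᵢ), where nᵢ is the stratum total.
Stratum 1 (2010–2014): n = 5060; a·d/n = 175·2908/5060 = 100.5731; b·c/n = 1164·813/5060 = 187.0221
Stratum 2 (2015–2019): n = 6139; a·d/n = 595·1710/6139 = 165.7355; b·c/n = 2764·1070/6139 = 481.7527
OR_MH = (100.5731 + 165.7355) / (187.0221 + 481.7527) = 266.3086 / 668.7749 = 0.39820

0.40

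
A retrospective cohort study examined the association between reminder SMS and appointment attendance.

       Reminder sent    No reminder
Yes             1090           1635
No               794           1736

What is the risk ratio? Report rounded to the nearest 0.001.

Reading the table with exposure as columns: a = 1090 (Reminder sent, case), b = 794 (Reminder sent, non-case), c = 1635 (No reminder, case), d = 1736.
Risk in exposed = 1090/1884 = 0.57856; risk in unexposed = 1635/3371 = 0.48502.
RR = 0.57856 / 0.48502 = 1.19285
The risk among the exposed is 1.19 times that among the unexposed.

1.193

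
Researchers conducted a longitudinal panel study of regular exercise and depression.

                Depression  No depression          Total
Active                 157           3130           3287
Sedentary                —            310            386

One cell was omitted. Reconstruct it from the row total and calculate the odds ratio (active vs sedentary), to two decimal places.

The missing cell is in the unexposed row: 386 − 310 = 76.
So a = 157, b = 3130, c = 76, d = 310.
OR = (a·d)/(b·c) = (157 × 310) / (3130 × 76) = 48670 / 237880 = 0.20460

0.20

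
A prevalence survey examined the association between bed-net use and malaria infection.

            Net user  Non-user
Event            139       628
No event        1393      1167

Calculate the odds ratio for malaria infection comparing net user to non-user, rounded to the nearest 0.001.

Reading the table with exposure as columns: a = 139 (Net user, case), b = 1393 (Net user, non-case), c = 628 (Non-user, case), d = 1167.
OR = (a·d)/(b·c) = (139 × 1167) / (1393 × 628) = 162213 / 874804 = 0.18543
Exposure is associated with lower odds of malaria infection (OR = 0.19 < 1).

0.185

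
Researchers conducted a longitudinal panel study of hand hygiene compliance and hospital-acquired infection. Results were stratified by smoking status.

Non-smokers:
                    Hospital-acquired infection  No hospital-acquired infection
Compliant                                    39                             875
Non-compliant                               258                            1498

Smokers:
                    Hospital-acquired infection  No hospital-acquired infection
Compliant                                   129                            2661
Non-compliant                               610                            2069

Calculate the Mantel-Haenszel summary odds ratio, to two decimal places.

OR_MH = Σ(aᵢdᵢ/nᵢ) / Σ(bᵢcᵢ/nᵢ), where nᵢ is the stratum total.
Stratum 1 (Non-smokers): n = 2670; a·d/n = 39·1498/2670 = 21.8809; b·c/n = 875·258/2670 = 84.5506
Stratum 2 (Smokers): n = 5469; a·d/n = 129·2069/5469 = 48.8025; b·c/n = 2661·610/5469 = 296.8020
OR_MH = (21.8809 + 48.8025) / (84.5506 + 296.8020) = 70.6834 / 381.3525 = 0.18535

0.19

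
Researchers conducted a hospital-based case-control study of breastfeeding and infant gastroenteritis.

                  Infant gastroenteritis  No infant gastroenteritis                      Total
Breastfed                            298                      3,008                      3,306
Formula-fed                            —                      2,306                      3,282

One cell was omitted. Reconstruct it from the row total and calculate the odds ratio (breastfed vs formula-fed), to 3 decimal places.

The missing cell is in the unexposed row: 3282 − 2306 = 976.
So a = 298, b = 3008, c = 976, d = 2306.
OR = (a·d)/(b·c) = (298 × 2306) / (3008 × 976) = 687188 / 2935808 = 0.23407

0.234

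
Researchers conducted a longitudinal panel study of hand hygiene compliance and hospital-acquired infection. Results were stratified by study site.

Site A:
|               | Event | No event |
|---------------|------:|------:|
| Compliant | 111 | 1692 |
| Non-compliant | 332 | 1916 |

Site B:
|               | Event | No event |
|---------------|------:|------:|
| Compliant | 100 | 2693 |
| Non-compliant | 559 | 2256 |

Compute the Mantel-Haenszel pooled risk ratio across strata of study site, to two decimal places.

RR_MH = Σ(aᵢ·n₀ᵢ/nᵢ) / Σ(cᵢ·n₁ᵢ/nᵢ), with n₁ᵢ = aᵢ+bᵢ (exposed), n₀ᵢ = cᵢ+dᵢ (unexposed), nᵢ = n₁ᵢ+n₀ᵢ.
Stratum 1 (Site A): n₁ = 1803, n₀ = 2248, n = 4051; a·n₀/n = 111·2248/4051 = 61.5966; c·n₁/n = 332·1803/4051 = 147.7650
Stratum 2 (Site B): n₁ = 2793, n₀ = 2815, n = 5608; a·n₀/n = 100·2815/5608 = 50.1961; c·n₁/n = 559·2793/5608 = 278.4035
RR_MH = (61.5966 + 50.1961) / (147.7650 + 278.4035) = 111.7928 / 426.1685 = 0.26232

0.26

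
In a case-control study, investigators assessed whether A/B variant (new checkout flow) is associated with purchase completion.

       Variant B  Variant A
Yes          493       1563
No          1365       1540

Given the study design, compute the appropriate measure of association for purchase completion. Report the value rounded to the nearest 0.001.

Reading the table with exposure as columns: a = 493 (Variant B, case), b = 1365 (Variant B, non-case), c = 1563 (Variant A, case), d = 1540.
This is a case-control study: participants were sampled on outcome status, so risks in the source population cannot be estimated directly — relative risk is not valid here. The odds ratio is the appropriate measure.
OR = (a·d)/(b·c) = (493 × 1540) / (1365 × 1563) = 759220 / 2133495 = 0.35586

0.356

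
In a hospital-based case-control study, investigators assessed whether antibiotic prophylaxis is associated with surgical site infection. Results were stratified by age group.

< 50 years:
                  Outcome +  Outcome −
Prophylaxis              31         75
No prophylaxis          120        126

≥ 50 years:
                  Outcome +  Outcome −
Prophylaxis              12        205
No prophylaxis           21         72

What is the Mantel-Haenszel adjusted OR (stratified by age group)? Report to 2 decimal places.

OR_MH = Σ(aᵢdᵢ/nᵢ) / Σ(bᵢcᵢ/nᵢ), where nᵢ is the stratum total.
Stratum 1 (< 50 years): n = 352; a·d/n = 31·126/352 = 11.0966; b·c/n = 75·120/352 = 25.5682
Stratum 2 (≥ 50 years): n = 310; a·d/n = 12·72/310 = 2.7871; b·c/n = 205·21/310 = 13.8871
OR_MH = (11.0966 + 2.7871) / (25.5682 + 13.8871) = 13.8837 / 39.4553 = 0.35188

0.35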